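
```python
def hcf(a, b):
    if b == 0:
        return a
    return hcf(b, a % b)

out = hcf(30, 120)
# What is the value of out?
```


hcf(30, 120)
= hcf(120, 30 % 120) = hcf(120, 30)
= hcf(30, 120 % 30) = hcf(30, 0)
b == 0, return a = 30


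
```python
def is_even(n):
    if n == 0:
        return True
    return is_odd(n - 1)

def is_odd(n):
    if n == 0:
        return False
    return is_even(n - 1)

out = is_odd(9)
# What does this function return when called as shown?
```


is_odd(9)
= is_even(8)
= is_odd(7)
= is_even(6)
= is_odd(5)
= is_even(4)
= is_odd(3)
= is_even(2)
= is_odd(1)
= is_even(0)
n == 0: return True
= True


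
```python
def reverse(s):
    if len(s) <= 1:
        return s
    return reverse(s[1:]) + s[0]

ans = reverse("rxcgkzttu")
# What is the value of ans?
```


reverse("rxcgkzttu")
= reverse("xcgkzttu") + "r"
= reverse("cgkzttu") + "x" + "r"
= reverse("gkzttu") + "c" + "x" + "r"
= reverse("kzttu") + "g" + "c" + "x" + "r"
= reverse("zttu") + "k" + "g" + "c" + "x" + "r"
= reverse("ttu") + "z" + "k" + "g" + "c" + "x" + "r"
= reverse("tu") + "t" + "z" + "k" + "g" + "c" + "x" + "r"
= reverse("u") + "t" + "t" + "z" + "k" + "g" + "c" + "x" + "r"
= "u" + "t" + "t" + "z" + "k" + "g" + "c" + "x" + "r"
= "uttzkgcxr"


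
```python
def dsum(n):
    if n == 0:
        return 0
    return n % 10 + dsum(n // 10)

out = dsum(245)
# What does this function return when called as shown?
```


dsum(245)
= 5 + dsum(24)
= 5 + 4 + dsum(2)
= 5 + 4 + 2 + dsum(0)
= 5 + 4 + 2 + 0
= 11


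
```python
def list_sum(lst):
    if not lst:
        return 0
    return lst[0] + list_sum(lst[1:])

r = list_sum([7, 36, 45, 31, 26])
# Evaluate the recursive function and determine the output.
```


list_sum([7, 36, 45, 31, 26])
= 7 + list_sum([36, 45, 31, 26])
= 7 + 36 + list_sum([45, 31, 26])
= 7 + 36 + 45 + list_sum([31, 26])
= 7 + 36 + 45 + 31 + list_sum([26])
= 7 + 36 + 45 + 31 + 26 + list_sum([])
= 7 + 36 + 45 + 31 + 26 + 0
= 145


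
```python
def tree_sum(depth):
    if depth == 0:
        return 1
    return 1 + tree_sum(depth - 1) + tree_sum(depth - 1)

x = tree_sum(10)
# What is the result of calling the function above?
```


tree_sum(10)
= 1 + tree_sum(9) + tree_sum(9)
= 1 + 2 * tree_sum(9)
tree_sum(k) = 2^(k+1) - 1
tree_sum(0) = 1
tree_sum(1) = 3
tree_sum(2) = 7
tree_sum(3) = 15
tree_sum(4) = 31
tree_sum(10) = 2^11 - 1 = 2047


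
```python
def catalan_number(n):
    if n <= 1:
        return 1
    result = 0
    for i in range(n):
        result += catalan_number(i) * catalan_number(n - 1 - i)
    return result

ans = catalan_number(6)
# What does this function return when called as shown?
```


catalan_number(6)
= sum of catalan_number(i) * catalan_number(6-1-i) for i in 0..5
First compute sub-values bottom-up:
  catalan_number(0) = 1, catalan_number(1) = 1
  catalan_number(2) = 1*1 + 1*1 = 2
  catalan_number(3) = 1*2 + 1*1 + 2*1 = 5
  catalan_number(4) = 1*5 + 1*2 + 2*1 + 5*1 = 14
  catalan_number(5) = 1*14 + 1*5 + 2*2 + 5*1 + 14*1 = 42
Now catalan_number(6):
  catalan_number(0)*catalan_number(5) = 1*42 = 42
  catalan_number(1)*catalan_number(4) = 1*14 = 14
  catalan_number(2)*catalan_number(3) = 2*5 = 10
  catalan_number(3)*catalan_number(2) = 5*2 = 10
  catalan_number(4)*catalan_number(1) = 14*1 = 14
  catalan_number(5)*catalan_number(0) = 42*1 = 42
= 42 + 14 + 10 + 10 + 14 + 42
= 132


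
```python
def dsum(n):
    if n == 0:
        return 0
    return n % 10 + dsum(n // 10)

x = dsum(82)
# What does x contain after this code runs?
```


dsum(82)
= 2 + dsum(8)
= 2 + 8 + dsum(0)
= 2 + 8 + 0
= 10


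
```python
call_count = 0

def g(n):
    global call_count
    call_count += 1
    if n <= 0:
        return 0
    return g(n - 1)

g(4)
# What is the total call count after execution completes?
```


g(4) calls g(3) calls ... calls g(0)
Total calls: 4 + 1 (for base case) = 5


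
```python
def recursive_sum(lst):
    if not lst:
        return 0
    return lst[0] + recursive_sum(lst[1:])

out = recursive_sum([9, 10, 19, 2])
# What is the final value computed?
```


recursive_sum([9, 10, 19, 2])
= 9 + recursive_sum([10, 19, 2])
= 9 + 10 + recursive_sum([19, 2])
= 9 + 10 + 19 + recursive_sum([2])
= 9 + 10 + 19 + 2 + recursive_sum([])
= 9 + 10 + 19 + 2 + 0
= 40


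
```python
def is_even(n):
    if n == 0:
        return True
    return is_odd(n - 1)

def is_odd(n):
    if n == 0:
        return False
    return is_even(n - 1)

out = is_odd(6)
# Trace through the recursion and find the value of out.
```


is_odd(6)
= is_even(5)
= is_odd(4)
= is_even(3)
= is_odd(2)
= is_even(1)
= is_odd(0)
n == 0: return False
= False


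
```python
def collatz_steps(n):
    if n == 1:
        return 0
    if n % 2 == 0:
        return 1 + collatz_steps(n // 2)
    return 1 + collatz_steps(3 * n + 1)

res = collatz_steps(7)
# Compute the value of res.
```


collatz_steps(7)
7 is odd -> 3*7+1 = 22 -> collatz_steps(22)
22 is even -> collatz_steps(11)
11 is odd -> 3*11+1 = 34 -> collatz_steps(34)
34 is even -> collatz_steps(17)
17 is odd -> 3*17+1 = 52 -> collatz_steps(52)
52 is even -> collatz_steps(26)
26 is even -> collatz_steps(13)
13 is odd -> 3*13+1 = 40 -> collatz_steps(40)
40 is even -> collatz_steps(20)
20 is even -> collatz_steps(10)
10 is even -> collatz_steps(5)
5 is odd -> 3*5+1 = 16 -> collatz_steps(16)
16 is even -> collatz_steps(8)
8 is even -> collatz_steps(4)
4 is even -> collatz_steps(2)
2 is even -> collatz_steps(1)
Reached 1 after 16 steps
= 16


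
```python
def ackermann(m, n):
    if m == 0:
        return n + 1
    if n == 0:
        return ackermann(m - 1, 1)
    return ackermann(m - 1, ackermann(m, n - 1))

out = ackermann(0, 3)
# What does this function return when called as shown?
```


ackermann(0, 3)
m == 0: return 3 + 1 = 4
= 4


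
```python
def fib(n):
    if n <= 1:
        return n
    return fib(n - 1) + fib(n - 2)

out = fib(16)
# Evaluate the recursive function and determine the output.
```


fib(16)
= fib(15) + fib(14)
= (fib(14) + fib(13)) + fib(14)
Computing bottom-up: fib(0)=0, fib(1)=1, fib(2)=1, fib(3)=2, fib(4)=3, fib(5)=5, fib(6)=8, fib(7)=13, fib(8)=21, fib(9)=34, fib(10)=55, fib(11)=89, fib(12)=144, fib(13)=233, fib(14)=377, fib(15)=610, fib(16)=987
= 987


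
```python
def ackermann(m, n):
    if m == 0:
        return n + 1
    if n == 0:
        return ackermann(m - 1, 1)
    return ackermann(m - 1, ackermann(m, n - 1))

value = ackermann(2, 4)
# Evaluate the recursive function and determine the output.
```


ackermann(2, 4)
= ackermann(1, ackermann(2, 3))
First compute ackermann(2, 3) = 9
= ackermann(1, 9)
= 11


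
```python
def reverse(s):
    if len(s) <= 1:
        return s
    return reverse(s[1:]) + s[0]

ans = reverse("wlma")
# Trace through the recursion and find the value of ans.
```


reverse("wlma")
= reverse("lma") + "w"
= reverse("ma") + "l" + "w"
= reverse("a") + "m" + "l" + "w"
= "a" + "m" + "l" + "w"
= "amlw"


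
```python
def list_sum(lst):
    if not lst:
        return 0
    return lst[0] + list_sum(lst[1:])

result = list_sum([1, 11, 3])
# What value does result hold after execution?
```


list_sum([1, 11, 3])
= 1 + list_sum([11, 3])
= 1 + 11 + list_sum([3])
= 1 + 11 + 3 + list_sum([])
= 1 + 11 + 3 + 0
= 15


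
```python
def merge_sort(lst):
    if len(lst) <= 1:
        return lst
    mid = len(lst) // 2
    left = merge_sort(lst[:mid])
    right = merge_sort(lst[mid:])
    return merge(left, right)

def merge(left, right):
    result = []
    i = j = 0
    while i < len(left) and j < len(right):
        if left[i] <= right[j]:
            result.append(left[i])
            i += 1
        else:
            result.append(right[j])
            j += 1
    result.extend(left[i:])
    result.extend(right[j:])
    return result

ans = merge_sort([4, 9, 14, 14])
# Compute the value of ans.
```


merge_sort([4, 9, 14, 14])
Split into [4, 9] and [14, 14]
Left sorted: [4, 9]
Right sorted: [14, 14]
Merge [4, 9] and [14, 14]
= [4, 9, 14, 14]


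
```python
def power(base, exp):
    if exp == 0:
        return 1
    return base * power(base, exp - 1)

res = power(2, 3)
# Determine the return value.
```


power(2, 3)
= 2 * power(2, 2)
= 2 * 2 * power(2, 1)
= 2 * 2 * 2 * power(2, 0)
= 2 * 2 * 2 * 1
= 8


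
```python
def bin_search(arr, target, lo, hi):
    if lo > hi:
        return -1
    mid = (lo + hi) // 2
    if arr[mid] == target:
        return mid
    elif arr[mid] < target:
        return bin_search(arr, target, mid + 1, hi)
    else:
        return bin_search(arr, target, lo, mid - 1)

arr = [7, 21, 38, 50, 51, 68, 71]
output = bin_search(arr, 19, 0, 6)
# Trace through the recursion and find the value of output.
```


bin_search(arr, 19, 0, 6)
lo=0, hi=6, mid=3, arr[mid]=50
50 > 19, search left half
lo=0, hi=2, mid=1, arr[mid]=21
21 > 19, search left half
lo=0, hi=0, mid=0, arr[mid]=7
7 < 19, search right half
lo > hi, target not found, return -1
= -1


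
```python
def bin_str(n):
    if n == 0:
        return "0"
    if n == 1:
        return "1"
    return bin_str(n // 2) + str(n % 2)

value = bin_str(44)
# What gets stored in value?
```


bin_str(44)
= bin_str(22) + "0"
= bin_str(11) + "0" + "0"
= bin_str(5) + "1" + "0" + "0"
= bin_str(2) + "1" + "1" + "0" + "0"
= bin_str(1) + "0" + "1" + "1" + "0" + "0"
= "1" + "0" + "1" + "1" + "0" + "0"
= "101100"


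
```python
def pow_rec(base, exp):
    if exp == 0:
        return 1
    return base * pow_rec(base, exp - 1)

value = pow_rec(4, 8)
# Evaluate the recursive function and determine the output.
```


pow_rec(4, 8)
= 4 * pow_rec(4, 7)
= 4 * 4 * pow_rec(4, 6)
= 4 * 4 * 4 * pow_rec(4, 5)
= 4 * 4 * 4 * 4 * pow_rec(4, 4)
= 4 * 4 * 4 * 4 * 4 * pow_rec(4, 3)
= 4 * 4 * 4 * 4 * 4 * 4 * pow_rec(4, 2)
= 4 * 4 * 4 * 4 * 4 * 4 * 4 * pow_rec(4, 1)
= 4 * 4 * 4 * 4 * 4 * 4 * 4 * 4 * pow_rec(4, 0)
= 4 * 4 * 4 * 4 * 4 * 4 * 4 * 4 * 1
= 65536


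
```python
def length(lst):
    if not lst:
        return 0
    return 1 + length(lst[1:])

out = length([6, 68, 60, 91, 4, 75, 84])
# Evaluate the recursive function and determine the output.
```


length([6, 68, 60, 91, 4, 75, 84])
= 1 + length([68, 60, 91, 4, 75, 84])
= 1 + 1 + length([60, 91, 4, 75, 84])
= 1 + 1 + 1 + length([91, 4, 75, 84])
= 1 + 1 + 1 + 1 + length([4, 75, 84])
= 1 + 1 + 1 + 1 + 1 + length([75, 84])
= 1 + 1 + 1 + 1 + 1 + 1 + length([84])
= 1 + 1 + 1 + 1 + 1 + 1 + 1 + length([])
= 1 + 1 + 1 + 1 + 1 + 1 + 1 + 0
= 7


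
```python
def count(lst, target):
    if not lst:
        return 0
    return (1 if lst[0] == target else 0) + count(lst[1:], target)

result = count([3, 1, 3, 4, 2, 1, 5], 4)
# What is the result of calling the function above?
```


count([3, 1, 3, 4, 2, 1, 5], 4)
lst[0]=3 != 4: 0 + count([1, 3, 4, 2, 1, 5], 4)
lst[0]=1 != 4: 0 + count([3, 4, 2, 1, 5], 4)
lst[0]=3 != 4: 0 + count([4, 2, 1, 5], 4)
lst[0]=4 == 4: 1 + count([2, 1, 5], 4)
lst[0]=2 != 4: 0 + count([1, 5], 4)
lst[0]=1 != 4: 0 + count([5], 4)
lst[0]=5 != 4: 0 + count([], 4)
= 1


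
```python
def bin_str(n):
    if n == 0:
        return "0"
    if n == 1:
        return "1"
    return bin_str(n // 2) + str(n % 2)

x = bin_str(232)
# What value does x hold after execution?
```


bin_str(232)
= bin_str(116) + "0"
= bin_str(58) + "0" + "0"
= bin_str(29) + "0" + "0" + "0"
= bin_str(14) + "1" + "0" + "0" + "0"
= bin_str(7) + "0" + "1" + "0" + "0" + "0"
= bin_str(3) + "1" + "0" + "1" + "0" + "0" + "0"
= bin_str(1) + "1" + "1" + "0" + "1" + "0" + "0" + "0"
= "1" + "1" + "1" + "0" + "1" + "0" + "0" + "0"
= "11101000"


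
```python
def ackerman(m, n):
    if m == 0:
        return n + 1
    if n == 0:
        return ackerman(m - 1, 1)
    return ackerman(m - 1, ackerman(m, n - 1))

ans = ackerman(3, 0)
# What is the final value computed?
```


ackerman(3, 0)
n == 0: return ackerman(2, 1)
= ackerman(2, 1) = 5
= 5


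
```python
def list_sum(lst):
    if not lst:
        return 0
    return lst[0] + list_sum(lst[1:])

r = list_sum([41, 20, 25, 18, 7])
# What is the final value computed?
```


list_sum([41, 20, 25, 18, 7])
= 41 + list_sum([20, 25, 18, 7])
= 41 + 20 + list_sum([25, 18, 7])
= 41 + 20 + 25 + list_sum([18, 7])
= 41 + 20 + 25 + 18 + list_sum([7])
= 41 + 20 + 25 + 18 + 7 + list_sum([])
= 41 + 20 + 25 + 18 + 7 + 0
= 111


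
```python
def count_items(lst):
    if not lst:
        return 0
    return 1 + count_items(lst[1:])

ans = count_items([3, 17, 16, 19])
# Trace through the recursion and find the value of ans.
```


count_items([3, 17, 16, 19])
= 1 + count_items([17, 16, 19])
= 1 + 1 + count_items([16, 19])
= 1 + 1 + 1 + count_items([19])
= 1 + 1 + 1 + 1 + count_items([])
= 1 + 1 + 1 + 1 + 0
= 4


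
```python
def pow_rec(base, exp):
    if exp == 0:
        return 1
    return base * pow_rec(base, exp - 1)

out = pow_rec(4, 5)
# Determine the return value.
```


pow_rec(4, 5)
= 4 * pow_rec(4, 4)
= 4 * 4 * pow_rec(4, 3)
= 4 * 4 * 4 * pow_rec(4, 2)
= 4 * 4 * 4 * 4 * pow_rec(4, 1)
= 4 * 4 * 4 * 4 * 4 * pow_rec(4, 0)
= 4 * 4 * 4 * 4 * 4 * 1
= 1024


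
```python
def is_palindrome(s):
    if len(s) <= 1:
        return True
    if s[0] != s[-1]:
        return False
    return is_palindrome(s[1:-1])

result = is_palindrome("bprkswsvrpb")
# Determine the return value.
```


is_palindrome("bprkswsvrpb")
"bprkswsvrpb": s[0]='b' == s[-1]='b' -> is_palindrome("prkswsvrp")
"prkswsvrp": s[0]='p' == s[-1]='p' -> is_palindrome("rkswsvr")
"rkswsvr": s[0]='r' == s[-1]='r' -> is_palindrome("kswsv")
"kswsv": s[0]='k' != s[-1]='v' -> False
= False


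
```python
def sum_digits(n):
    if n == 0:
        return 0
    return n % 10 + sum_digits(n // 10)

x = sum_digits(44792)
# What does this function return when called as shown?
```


sum_digits(44792)
= 2 + sum_digits(4479)
= 2 + 9 + sum_digits(447)
= 2 + 9 + 7 + sum_digits(44)
= 2 + 9 + 7 + 4 + sum_digits(4)
= 2 + 9 + 7 + 4 + 4 + sum_digits(0)
= 2 + 9 + 7 + 4 + 4 + 0
= 26


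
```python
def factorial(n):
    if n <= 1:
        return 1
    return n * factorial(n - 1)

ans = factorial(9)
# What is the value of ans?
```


factorial(9)
= 9 * factorial(8)
= 9 * 8 * factorial(7)
= 9 * 8 * 7 * factorial(6)
= 9 * 8 * 7 * 6 * factorial(5)
= 9 * 8 * 7 * 6 * 5 * factorial(4)
= 9 * 8 * 7 * 6 * 5 * 4 * factorial(3)
= 9 * 8 * 7 * 6 * 5 * 4 * 3 * factorial(2)
= 9 * 8 * 7 * 6 * 5 * 4 * 3 * 2 * factorial(1)
= 9 * 8 * 7 * 6 * 5 * 4 * 3 * 2 * 1
= 362880


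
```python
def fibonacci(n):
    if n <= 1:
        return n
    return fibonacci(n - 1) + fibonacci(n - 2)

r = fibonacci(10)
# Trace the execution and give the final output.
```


fibonacci(10)
= fibonacci(9) + fibonacci(8)
= (fibonacci(8) + fibonacci(7)) + fibonacci(8)
Computing bottom-up: fibonacci(0)=0, fibonacci(1)=1, fibonacci(2)=1, fibonacci(3)=2, fibonacci(4)=3, fibonacci(5)=5, fibonacci(6)=8, fibonacci(7)=13, fibonacci(8)=21, fibonacci(9)=34, fibonacci(10)=55
= 55


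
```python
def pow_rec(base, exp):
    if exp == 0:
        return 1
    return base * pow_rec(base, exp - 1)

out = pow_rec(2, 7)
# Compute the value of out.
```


pow_rec(2, 7)
= 2 * pow_rec(2, 6)
= 2 * 2 * pow_rec(2, 5)
= 2 * 2 * 2 * pow_rec(2, 4)
= 2 * 2 * 2 * 2 * pow_rec(2, 3)
= 2 * 2 * 2 * 2 * 2 * pow_rec(2, 2)
= 2 * 2 * 2 * 2 * 2 * 2 * pow_rec(2, 1)
= 2 * 2 * 2 * 2 * 2 * 2 * 2 * pow_rec(2, 0)
= 2 * 2 * 2 * 2 * 2 * 2 * 2 * 1
= 128


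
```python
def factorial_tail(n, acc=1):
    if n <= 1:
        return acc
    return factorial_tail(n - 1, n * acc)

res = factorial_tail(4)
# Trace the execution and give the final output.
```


factorial_tail(4, 1)
= factorial_tail(3, 4 * 1) = factorial_tail(3, 4)
= factorial_tail(2, 3 * 4) = factorial_tail(2, 12)
= factorial_tail(1, 2 * 12) = factorial_tail(1, 24)
n <= 1, return acc = 24


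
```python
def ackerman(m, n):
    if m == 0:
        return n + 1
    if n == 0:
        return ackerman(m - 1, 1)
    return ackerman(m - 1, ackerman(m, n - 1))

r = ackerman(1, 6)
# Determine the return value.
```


ackerman(1, 6)
= ackerman(0, ackerman(1, 5))
First compute ackerman(1, 5) = 7
= ackerman(0, 7)
= 8


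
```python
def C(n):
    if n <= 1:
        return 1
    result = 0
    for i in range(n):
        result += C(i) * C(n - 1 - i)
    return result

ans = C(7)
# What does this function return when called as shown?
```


C(7)
= sum of C(i) * C(7-1-i) for i in 0..6
First compute sub-values bottom-up:
  C(0) = 1, C(1) = 1
  C(2) = 1*1 + 1*1 = 2
  C(3) = 1*2 + 1*1 + 2*1 = 5
  C(4) = 1*5 + 1*2 + 2*1 + 5*1 = 14
  C(5) = 1*14 + 1*5 + 2*2 + 5*1 + 14*1 = 42
  C(6) = 1*42 + 1*14 + 2*5 + 5*2 + 14*1 + 42*1 = 132
Now C(7):
  C(0)*C(6) = 1*132 = 132
  C(1)*C(5) = 1*42 = 42
  C(2)*C(4) = 2*14 = 28
  C(3)*C(3) = 5*5 = 25
  C(4)*C(2) = 14*2 = 28
  C(5)*C(1) = 42*1 = 42
  C(6)*C(0) = 132*1 = 132
= 132 + 42 + 28 + 25 + 28 + 42 + 132
= 429


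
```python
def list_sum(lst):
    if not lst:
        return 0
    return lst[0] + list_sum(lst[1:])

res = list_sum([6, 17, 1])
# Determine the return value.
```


list_sum([6, 17, 1])
= 6 + list_sum([17, 1])
= 6 + 17 + list_sum([1])
= 6 + 17 + 1 + list_sum([])
= 6 + 17 + 1 + 0
= 24


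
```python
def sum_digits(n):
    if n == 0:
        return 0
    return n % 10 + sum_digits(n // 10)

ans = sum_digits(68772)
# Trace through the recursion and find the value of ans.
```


sum_digits(68772)
= 2 + sum_digits(6877)
= 2 + 7 + sum_digits(687)
= 2 + 7 + 7 + sum_digits(68)
= 2 + 7 + 7 + 8 + sum_digits(6)
= 2 + 7 + 7 + 8 + 6 + sum_digits(0)
= 2 + 7 + 7 + 8 + 6 + 0
= 30


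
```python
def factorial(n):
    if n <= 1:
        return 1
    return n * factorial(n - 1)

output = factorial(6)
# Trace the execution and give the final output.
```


factorial(6)
= 6 * factorial(5)
= 6 * 5 * factorial(4)
= 6 * 5 * 4 * factorial(3)
= 6 * 5 * 4 * 3 * factorial(2)
= 6 * 5 * 4 * 3 * 2 * factorial(1)
= 6 * 5 * 4 * 3 * 2 * 1
= 720


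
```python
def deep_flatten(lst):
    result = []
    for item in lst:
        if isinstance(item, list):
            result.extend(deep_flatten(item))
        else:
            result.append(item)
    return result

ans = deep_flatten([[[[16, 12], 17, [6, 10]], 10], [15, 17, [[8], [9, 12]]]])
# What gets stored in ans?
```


deep_flatten([[[[16, 12], 17, [6, 10]], 10], [15, 17, [[8], [9, 12]]]])
Processing each element:
  [[[16, 12], 17, [6, 10]], 10] is a list -> deep_flatten recursively -> [16, 12, 17, 6, 10, 10]
  [15, 17, [[8], [9, 12]]] is a list -> deep_flatten recursively -> [15, 17, 8, 9, 12]
= [16, 12, 17, 6, 10, 10, 15, 17, 8, 9, 12]


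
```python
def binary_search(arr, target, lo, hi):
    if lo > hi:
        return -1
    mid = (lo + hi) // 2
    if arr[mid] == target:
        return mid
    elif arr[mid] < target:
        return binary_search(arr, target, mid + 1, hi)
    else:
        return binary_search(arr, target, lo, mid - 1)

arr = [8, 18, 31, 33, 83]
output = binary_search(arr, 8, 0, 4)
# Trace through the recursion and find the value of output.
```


binary_search(arr, 8, 0, 4)
lo=0, hi=4, mid=2, arr[mid]=31
31 > 8, search left half
lo=0, hi=1, mid=0, arr[mid]=8
arr[0] == 8, found at index 0
= 0


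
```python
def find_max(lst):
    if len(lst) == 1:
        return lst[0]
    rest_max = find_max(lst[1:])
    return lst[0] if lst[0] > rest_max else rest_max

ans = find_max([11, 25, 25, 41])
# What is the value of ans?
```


find_max([11, 25, 25, 41])
= compare 11 with find_max([25, 25, 41])
= compare 25 with find_max([25, 41])
= compare 25 with find_max([41])
Base: find_max([41]) = 41
compare 25 with 41: max = 41
compare 25 with 41: max = 41
compare 11 with 41: max = 41
= 41


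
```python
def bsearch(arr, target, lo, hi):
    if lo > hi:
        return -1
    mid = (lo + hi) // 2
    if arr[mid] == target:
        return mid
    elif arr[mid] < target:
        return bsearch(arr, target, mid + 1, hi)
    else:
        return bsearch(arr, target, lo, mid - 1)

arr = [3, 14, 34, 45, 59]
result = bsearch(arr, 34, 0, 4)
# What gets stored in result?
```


bsearch(arr, 34, 0, 4)
lo=0, hi=4, mid=2, arr[mid]=34
arr[2] == 34, found at index 2
= 2


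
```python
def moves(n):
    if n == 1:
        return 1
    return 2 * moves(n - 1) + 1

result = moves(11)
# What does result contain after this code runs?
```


moves(11)
= 2 * moves(10) + 1
= 2 * (2 * moves(9) + 1) + 1
= 2 * (2 * (2 * moves(8) + 1) + 1) + 1
= 2 * (2 * (2 * (2 * moves(7) + 1) + 1) + 1) + 1
= 2 * (2 * (2 * (2 * (2 * moves(6) + 1) + 1) + 1) + 1) + 1
= 2 * (2 * (2 * (2 * (2 * (2 * moves(5) + 1) + 1) + 1) + 1) + 1) + 1
= 2 * (2 * (2 * (2 * (2 * (2 * (2 * moves(4) + 1) + 1) + 1) + 1) + 1) + 1) + 1
= 2 * (2 * (2 * (2 * (2 * (2 * (2 * (2 * moves(3) + 1) + 1) + 1) + 1) + 1) + 1) + 1) + 1
= 2 * (2 * (2 * (2 * (2 * (2 * (2 * (2 * (2 * moves(2) + 1) + 1) + 1) + 1) + 1) + 1) + 1) + 1) + 1
= 2 * (2 * (2 * (2 * (2 * (2 * (2 * (2 * (2 * (2 * moves(1) + 1) + 1) + 1) + 1) + 1) + 1) + 1) + 1) + 1) + 1
Now compute bottom-up:
moves(1) = 1
moves(2) = 2 * 1 + 1 = 3
moves(3) = 2 * 3 + 1 = 7
moves(4) = 2 * 7 + 1 = 15
moves(5) = 2 * 15 + 1 = 31
moves(6) = 2 * 31 + 1 = 63
moves(7) = 2 * 63 + 1 = 127
moves(8) = 2 * 127 + 1 = 255
moves(9) = 2 * 255 + 1 = 511
moves(10) = 2 * 511 + 1 = 1023
moves(11) = 2 * 1023 + 1 = 2047
= 2047


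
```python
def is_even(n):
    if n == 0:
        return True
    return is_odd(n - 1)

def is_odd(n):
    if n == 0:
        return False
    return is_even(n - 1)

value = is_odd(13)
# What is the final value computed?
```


is_odd(13)
= is_even(12)
= is_odd(11)
= is_even(10)
= is_odd(9)
= is_even(8)
= is_odd(7)
= is_even(6)
= is_odd(5)
= is_even(4)
= is_odd(3)
= is_even(2)
= is_odd(1)
= is_even(0)
n == 0: return True
= True


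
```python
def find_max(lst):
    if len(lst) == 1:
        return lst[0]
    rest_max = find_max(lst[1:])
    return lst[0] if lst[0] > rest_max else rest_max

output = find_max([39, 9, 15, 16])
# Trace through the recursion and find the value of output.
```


find_max([39, 9, 15, 16])
= compare 39 with find_max([9, 15, 16])
= compare 9 with find_max([15, 16])
= compare 15 with find_max([16])
Base: find_max([16]) = 16
compare 15 with 16: max = 16
compare 9 with 16: max = 16
compare 39 with 16: max = 39
= 39


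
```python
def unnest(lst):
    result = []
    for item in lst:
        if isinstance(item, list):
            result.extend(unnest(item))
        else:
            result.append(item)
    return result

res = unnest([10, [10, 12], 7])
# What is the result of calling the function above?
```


unnest([10, [10, 12], 7])
Processing each element:
  10 is not a list -> append 10
  [10, 12] is a list -> unnest recursively -> [10, 12]
  7 is not a list -> append 7
= [10, 10, 12, 7]


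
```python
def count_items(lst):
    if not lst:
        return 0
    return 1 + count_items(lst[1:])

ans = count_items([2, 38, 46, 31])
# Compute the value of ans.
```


count_items([2, 38, 46, 31])
= 1 + count_items([38, 46, 31])
= 1 + 1 + count_items([46, 31])
= 1 + 1 + 1 + count_items([31])
= 1 + 1 + 1 + 1 + count_items([])
= 1 + 1 + 1 + 1 + 0
= 4


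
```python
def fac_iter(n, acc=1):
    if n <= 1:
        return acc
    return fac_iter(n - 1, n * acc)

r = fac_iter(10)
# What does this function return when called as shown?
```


fac_iter(10, 1)
= fac_iter(9, 10 * 1) = fac_iter(9, 10)
= fac_iter(8, 9 * 10) = fac_iter(8, 90)
= fac_iter(7, 8 * 90) = fac_iter(7, 720)
= fac_iter(6, 7 * 720) = fac_iter(6, 5040)
= fac_iter(5, 6 * 5040) = fac_iter(5, 30240)
= fac_iter(4, 5 * 30240) = fac_iter(4, 151200)
= fac_iter(3, 4 * 151200) = fac_iter(3, 604800)
= fac_iter(2, 3 * 604800) = fac_iter(2, 1814400)
= fac_iter(1, 2 * 1814400) = fac_iter(1, 3628800)
n <= 1, return acc = 3628800


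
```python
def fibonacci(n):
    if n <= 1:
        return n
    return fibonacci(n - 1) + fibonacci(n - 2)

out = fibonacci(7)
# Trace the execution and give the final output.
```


fibonacci(7)
= fibonacci(6) + fibonacci(5)
= (fibonacci(5) + fibonacci(4)) + fibonacci(5)
Computing bottom-up: fibonacci(0)=0, fibonacci(1)=1, fibonacci(2)=1, fibonacci(3)=2, fibonacci(4)=3, fibonacci(5)=5, fibonacci(6)=8, fibonacci(7)=13
= 13


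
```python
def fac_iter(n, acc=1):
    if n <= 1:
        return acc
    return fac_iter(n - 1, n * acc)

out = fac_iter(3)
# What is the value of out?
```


fac_iter(3, 1)
= fac_iter(2, 3 * 1) = fac_iter(2, 3)
= fac_iter(1, 2 * 3) = fac_iter(1, 6)
n <= 1, return acc = 6


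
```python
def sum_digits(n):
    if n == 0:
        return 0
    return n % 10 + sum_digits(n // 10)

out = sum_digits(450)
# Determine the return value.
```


sum_digits(450)
= 0 + sum_digits(45)
= 0 + 5 + sum_digits(4)
= 0 + 5 + 4 + sum_digits(0)
= 0 + 5 + 4 + 0
= 9


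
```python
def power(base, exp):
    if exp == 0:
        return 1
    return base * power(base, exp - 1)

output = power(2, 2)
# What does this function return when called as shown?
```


power(2, 2)
= 2 * power(2, 1)
= 2 * 2 * power(2, 0)
= 2 * 2 * 1
= 4


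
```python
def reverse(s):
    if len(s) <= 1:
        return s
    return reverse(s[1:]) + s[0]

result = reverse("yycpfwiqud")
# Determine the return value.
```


reverse("yycpfwiqud")
= reverse("ycpfwiqud") + "y"
= reverse("cpfwiqud") + "y" + "y"
= reverse("pfwiqud") + "c" + "y" + "y"
= reverse("fwiqud") + "p" + "c" + "y" + "y"
= reverse("wiqud") + "f" + "p" + "c" + "y" + "y"
= reverse("iqud") + "w" + "f" + "p" + "c" + "y" + "y"
= reverse("qud") + "i" + "w" + "f" + "p" + "c" + "y" + "y"
= reverse("ud") + "q" + "i" + "w" + "f" + "p" + "c" + "y" + "y"
= reverse("d") + "u" + "q" + "i" + "w" + "f" + "p" + "c" + "y" + "y"
= "d" + "u" + "q" + "i" + "w" + "f" + "p" + "c" + "y" + "y"
= "duqiwfpcyy"


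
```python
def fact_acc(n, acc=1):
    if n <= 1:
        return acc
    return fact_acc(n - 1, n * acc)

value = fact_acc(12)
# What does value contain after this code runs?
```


fact_acc(12, 1)
= fact_acc(11, 12 * 1) = fact_acc(11, 12)
= fact_acc(10, 11 * 12) = fact_acc(10, 132)
= fact_acc(9, 10 * 132) = fact_acc(9, 1320)
= fact_acc(8, 9 * 1320) = fact_acc(8, 11880)
= fact_acc(7, 8 * 11880) = fact_acc(7, 95040)
= fact_acc(6, 7 * 95040) = fact_acc(6, 665280)
= fact_acc(5, 6 * 665280) = fact_acc(5, 3991680)
= fact_acc(4, 5 * 3991680) = fact_acc(4, 19958400)
= fact_acc(3, 4 * 19958400) = fact_acc(3, 79833600)
= fact_acc(2, 3 * 79833600) = fact_acc(2, 239500800)
= fact_acc(1, 2 * 239500800) = fact_acc(1, 479001600)
n <= 1, return acc = 479001600


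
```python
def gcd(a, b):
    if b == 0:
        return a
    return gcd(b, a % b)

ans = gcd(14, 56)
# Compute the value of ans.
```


gcd(14, 56)
= gcd(56, 14 % 56) = gcd(56, 14)
= gcd(14, 56 % 14) = gcd(14, 0)
b == 0, return a = 14


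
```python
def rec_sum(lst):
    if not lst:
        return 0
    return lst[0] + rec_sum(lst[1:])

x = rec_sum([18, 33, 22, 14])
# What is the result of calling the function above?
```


rec_sum([18, 33, 22, 14])
= 18 + rec_sum([33, 22, 14])
= 18 + 33 + rec_sum([22, 14])
= 18 + 33 + 22 + rec_sum([14])
= 18 + 33 + 22 + 14 + rec_sum([])
= 18 + 33 + 22 + 14 + 0
= 87


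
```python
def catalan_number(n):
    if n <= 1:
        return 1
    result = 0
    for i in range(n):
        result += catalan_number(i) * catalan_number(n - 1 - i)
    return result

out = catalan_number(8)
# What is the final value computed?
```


catalan_number(8)
= sum of catalan_number(i) * catalan_number(8-1-i) for i in 0..7
First compute sub-values bottom-up:
  catalan_number(0) = 1, catalan_number(1) = 1
  catalan_number(2) = 1*1 + 1*1 = 2
  catalan_number(3) = 1*2 + 1*1 + 2*1 = 5
  catalan_number(4) = 1*5 + 1*2 + 2*1 + 5*1 = 14
  catalan_number(5) = 1*14 + 1*5 + 2*2 + 5*1 + 14*1 = 42
  catalan_number(6) = 1*42 + 1*14 + 2*5 + 5*2 + 14*1 + 42*1 = 132
  catalan_number(7) = 1*132 + 1*42 + 2*14 + 5*5 + 14*2 + 42*1 + 132*1 = 429
Now catalan_number(8):
  catalan_number(0)*catalan_number(7) = 1*429 = 429
  catalan_number(1)*catalan_number(6) = 1*132 = 132
  catalan_number(2)*catalan_number(5) = 2*42 = 84
  catalan_number(3)*catalan_number(4) = 5*14 = 70
  catalan_number(4)*catalan_number(3) = 14*5 = 70
  catalan_number(5)*catalan_number(2) = 42*2 = 84
  catalan_number(6)*catalan_number(1) = 132*1 = 132
  catalan_number(7)*catalan_number(0) = 429*1 = 429
= 429 + 132 + 84 + 70 + 70 + 84 + 132 + 429
= 1430


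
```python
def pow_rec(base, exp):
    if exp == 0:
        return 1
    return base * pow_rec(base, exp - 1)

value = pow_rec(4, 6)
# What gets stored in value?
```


pow_rec(4, 6)
= 4 * pow_rec(4, 5)
= 4 * 4 * pow_rec(4, 4)
= 4 * 4 * 4 * pow_rec(4, 3)
= 4 * 4 * 4 * 4 * pow_rec(4, 2)
= 4 * 4 * 4 * 4 * 4 * pow_rec(4, 1)
= 4 * 4 * 4 * 4 * 4 * 4 * pow_rec(4, 0)
= 4 * 4 * 4 * 4 * 4 * 4 * 1
= 4096


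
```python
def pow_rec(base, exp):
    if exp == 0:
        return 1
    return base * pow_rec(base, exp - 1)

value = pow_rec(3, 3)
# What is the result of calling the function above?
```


pow_rec(3, 3)
= 3 * pow_rec(3, 2)
= 3 * 3 * pow_rec(3, 1)
= 3 * 3 * 3 * pow_rec(3, 0)
= 3 * 3 * 3 * 1
= 27


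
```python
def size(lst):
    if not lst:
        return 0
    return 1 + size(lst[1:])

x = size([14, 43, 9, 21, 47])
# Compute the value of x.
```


size([14, 43, 9, 21, 47])
= 1 + size([43, 9, 21, 47])
= 1 + 1 + size([9, 21, 47])
= 1 + 1 + 1 + size([21, 47])
= 1 + 1 + 1 + 1 + size([47])
= 1 + 1 + 1 + 1 + 1 + size([])
= 1 + 1 + 1 + 1 + 1 + 0
= 5


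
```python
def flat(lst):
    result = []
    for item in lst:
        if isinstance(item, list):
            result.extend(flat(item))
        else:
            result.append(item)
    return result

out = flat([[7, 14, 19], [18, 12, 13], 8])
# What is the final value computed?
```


flat([[7, 14, 19], [18, 12, 13], 8])
Processing each element:
  [7, 14, 19] is a list -> flat recursively -> [7, 14, 19]
  [18, 12, 13] is a list -> flat recursively -> [18, 12, 13]
  8 is not a list -> append 8
= [7, 14, 19, 18, 12, 13, 8]


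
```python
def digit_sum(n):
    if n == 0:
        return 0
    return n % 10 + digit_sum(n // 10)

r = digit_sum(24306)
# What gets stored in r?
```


digit_sum(24306)
= 6 + digit_sum(2430)
= 6 + 0 + digit_sum(243)
= 6 + 0 + 3 + digit_sum(24)
= 6 + 0 + 3 + 4 + digit_sum(2)
= 6 + 0 + 3 + 4 + 2 + digit_sum(0)
= 6 + 0 + 3 + 4 + 2 + 0
= 15


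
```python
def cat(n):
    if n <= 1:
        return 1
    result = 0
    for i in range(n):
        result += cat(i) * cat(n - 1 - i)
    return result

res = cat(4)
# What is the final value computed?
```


cat(4)
= sum of cat(i) * cat(4-1-i) for i in 0..3
First compute sub-values bottom-up:
  cat(0) = 1, cat(1) = 1
  cat(2) = 1*1 + 1*1 = 2
  cat(3) = 1*2 + 1*1 + 2*1 = 5
Now cat(4):
  cat(0)*cat(3) = 1*5 = 5
  cat(1)*cat(2) = 1*2 = 2
  cat(2)*cat(1) = 2*1 = 2
  cat(3)*cat(0) = 5*1 = 5
= 5 + 2 + 2 + 5
= 14


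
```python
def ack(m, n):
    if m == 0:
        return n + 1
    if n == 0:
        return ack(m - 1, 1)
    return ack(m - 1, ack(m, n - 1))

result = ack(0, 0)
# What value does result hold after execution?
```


ack(0, 0)
m == 0: return 0 + 1 = 1
= 1


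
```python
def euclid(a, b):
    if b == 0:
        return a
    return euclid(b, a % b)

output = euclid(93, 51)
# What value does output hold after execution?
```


euclid(93, 51)
= euclid(51, 93 % 51) = euclid(51, 42)
= euclid(42, 51 % 42) = euclid(42, 9)
= euclid(9, 42 % 9) = euclid(9, 6)
= euclid(6, 9 % 6) = euclid(6, 3)
= euclid(3, 6 % 3) = euclid(3, 0)
b == 0, return a = 3


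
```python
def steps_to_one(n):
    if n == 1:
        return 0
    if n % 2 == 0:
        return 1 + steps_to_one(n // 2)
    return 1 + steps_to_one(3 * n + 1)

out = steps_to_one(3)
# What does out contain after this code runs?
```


steps_to_one(3)
3 is odd -> 3*3+1 = 10 -> steps_to_one(10)
10 is even -> steps_to_one(5)
5 is odd -> 3*5+1 = 16 -> steps_to_one(16)
16 is even -> steps_to_one(8)
8 is even -> steps_to_one(4)
4 is even -> steps_to_one(2)
2 is even -> steps_to_one(1)
Reached 1 after 7 steps
= 7


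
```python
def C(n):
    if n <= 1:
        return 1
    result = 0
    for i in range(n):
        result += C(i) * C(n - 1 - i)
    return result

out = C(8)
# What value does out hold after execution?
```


C(8)
= sum of C(i) * C(8-1-i) for i in 0..7
First compute sub-values bottom-up:
  C(0) = 1, C(1) = 1
  C(2) = 1*1 + 1*1 = 2
  C(3) = 1*2 + 1*1 + 2*1 = 5
  C(4) = 1*5 + 1*2 + 2*1 + 5*1 = 14
  C(5) = 1*14 + 1*5 + 2*2 + 5*1 + 14*1 = 42
  C(6) = 1*42 + 1*14 + 2*5 + 5*2 + 14*1 + 42*1 = 132
  C(7) = 1*132 + 1*42 + 2*14 + 5*5 + 14*2 + 42*1 + 132*1 = 429
Now C(8):
  C(0)*C(7) = 1*429 = 429
  C(1)*C(6) = 1*132 = 132
  C(2)*C(5) = 2*42 = 84
  C(3)*C(4) = 5*14 = 70
  C(4)*C(3) = 14*5 = 70
  C(5)*C(2) = 42*2 = 84
  C(6)*C(1) = 132*1 = 132
  C(7)*C(0) = 429*1 = 429
= 429 + 132 + 84 + 70 + 70 + 84 + 132 + 429
= 1430


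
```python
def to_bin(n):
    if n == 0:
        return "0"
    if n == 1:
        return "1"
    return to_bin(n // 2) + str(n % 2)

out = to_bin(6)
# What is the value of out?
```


to_bin(6)
= to_bin(3) + "0"
= to_bin(1) + "1" + "0"
= "1" + "1" + "0"
= "110"


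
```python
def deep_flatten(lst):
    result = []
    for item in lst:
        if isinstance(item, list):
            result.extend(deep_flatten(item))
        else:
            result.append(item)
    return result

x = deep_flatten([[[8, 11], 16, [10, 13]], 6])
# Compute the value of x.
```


deep_flatten([[[8, 11], 16, [10, 13]], 6])
Processing each element:
  [[8, 11], 16, [10, 13]] is a list -> deep_flatten recursively -> [8, 11, 16, 10, 13]
  6 is not a list -> append 6
= [8, 11, 16, 10, 13, 6]


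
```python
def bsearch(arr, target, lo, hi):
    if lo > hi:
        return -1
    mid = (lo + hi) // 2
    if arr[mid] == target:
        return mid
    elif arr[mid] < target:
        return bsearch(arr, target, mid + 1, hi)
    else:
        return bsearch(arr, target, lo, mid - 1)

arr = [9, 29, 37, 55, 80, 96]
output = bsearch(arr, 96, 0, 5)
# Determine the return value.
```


bsearch(arr, 96, 0, 5)
lo=0, hi=5, mid=2, arr[mid]=37
37 < 96, search right half
lo=3, hi=5, mid=4, arr[mid]=80
80 < 96, search right half
lo=5, hi=5, mid=5, arr[mid]=96
arr[5] == 96, found at index 5
= 5


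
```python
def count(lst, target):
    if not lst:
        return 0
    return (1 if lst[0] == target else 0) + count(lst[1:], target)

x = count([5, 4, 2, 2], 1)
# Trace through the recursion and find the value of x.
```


count([5, 4, 2, 2], 1)
lst[0]=5 != 1: 0 + count([4, 2, 2], 1)
lst[0]=4 != 1: 0 + count([2, 2], 1)
lst[0]=2 != 1: 0 + count([2], 1)
lst[0]=2 != 1: 0 + count([], 1)
= 0


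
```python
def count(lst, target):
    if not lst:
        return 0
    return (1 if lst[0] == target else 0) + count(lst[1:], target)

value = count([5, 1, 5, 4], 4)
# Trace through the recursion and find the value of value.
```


count([5, 1, 5, 4], 4)
lst[0]=5 != 4: 0 + count([1, 5, 4], 4)
lst[0]=1 != 4: 0 + count([5, 4], 4)
lst[0]=5 != 4: 0 + count([4], 4)
lst[0]=4 == 4: 1 + count([], 4)
= 1


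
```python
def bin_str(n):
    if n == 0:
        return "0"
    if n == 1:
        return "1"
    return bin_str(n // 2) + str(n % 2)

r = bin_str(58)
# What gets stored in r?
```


bin_str(58)
= bin_str(29) + "0"
= bin_str(14) + "1" + "0"
= bin_str(7) + "0" + "1" + "0"
= bin_str(3) + "1" + "0" + "1" + "0"
= bin_str(1) + "1" + "1" + "0" + "1" + "0"
= "1" + "1" + "1" + "0" + "1" + "0"
= "111010"


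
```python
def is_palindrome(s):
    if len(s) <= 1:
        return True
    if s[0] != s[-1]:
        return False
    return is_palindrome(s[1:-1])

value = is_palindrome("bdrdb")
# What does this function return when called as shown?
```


is_palindrome("bdrdb")
"bdrdb": s[0]='b' == s[-1]='b' -> is_palindrome("drd")
"drd": s[0]='d' == s[-1]='d' -> is_palindrome("r")
"r": len <= 1 -> True
= True


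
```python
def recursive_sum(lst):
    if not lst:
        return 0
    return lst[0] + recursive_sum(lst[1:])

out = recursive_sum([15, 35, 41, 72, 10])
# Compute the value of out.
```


recursive_sum([15, 35, 41, 72, 10])
= 15 + recursive_sum([35, 41, 72, 10])
= 15 + 35 + recursive_sum([41, 72, 10])
= 15 + 35 + 41 + recursive_sum([72, 10])
= 15 + 35 + 41 + 72 + recursive_sum([10])
= 15 + 35 + 41 + 72 + 10 + recursive_sum([])
= 15 + 35 + 41 + 72 + 10 + 0
= 173


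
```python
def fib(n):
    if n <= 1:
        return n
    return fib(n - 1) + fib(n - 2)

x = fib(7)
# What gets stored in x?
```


fib(7)
= fib(6) + fib(5)
= (fib(5) + fib(4)) + fib(5)
Computing bottom-up: fib(0)=0, fib(1)=1, fib(2)=1, fib(3)=2, fib(4)=3, fib(5)=5, fib(6)=8, fib(7)=13
= 13


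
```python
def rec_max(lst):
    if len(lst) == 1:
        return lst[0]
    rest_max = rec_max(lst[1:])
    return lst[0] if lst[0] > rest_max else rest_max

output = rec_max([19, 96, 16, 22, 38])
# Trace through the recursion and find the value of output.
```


rec_max([19, 96, 16, 22, 38])
= compare 19 with rec_max([96, 16, 22, 38])
= compare 96 with rec_max([16, 22, 38])
= compare 16 with rec_max([22, 38])
= compare 22 with rec_max([38])
Base: rec_max([38]) = 38
compare 22 with 38: max = 38
compare 16 with 38: max = 38
compare 96 with 38: max = 96
compare 19 with 96: max = 96
= 96


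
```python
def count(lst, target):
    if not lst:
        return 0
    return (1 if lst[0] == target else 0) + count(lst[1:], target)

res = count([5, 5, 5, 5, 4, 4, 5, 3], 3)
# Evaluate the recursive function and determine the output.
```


count([5, 5, 5, 5, 4, 4, 5, 3], 3)
lst[0]=5 != 3: 0 + count([5, 5, 5, 4, 4, 5, 3], 3)
lst[0]=5 != 3: 0 + count([5, 5, 4, 4, 5, 3], 3)
lst[0]=5 != 3: 0 + count([5, 4, 4, 5, 3], 3)
lst[0]=5 != 3: 0 + count([4, 4, 5, 3], 3)
lst[0]=4 != 3: 0 + count([4, 5, 3], 3)
lst[0]=4 != 3: 0 + count([5, 3], 3)
lst[0]=5 != 3: 0 + count([3], 3)
lst[0]=3 == 3: 1 + count([], 3)
= 1


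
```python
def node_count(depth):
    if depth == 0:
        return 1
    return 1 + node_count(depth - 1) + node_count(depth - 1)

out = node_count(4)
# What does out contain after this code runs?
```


node_count(4)
= 1 + node_count(3) + node_count(3)
= 1 + 2 * node_count(3)
node_count(k) = 2^(k+1) - 1
node_count(0) = 1
node_count(1) = 3
node_count(2) = 7
node_count(3) = 15
node_count(4) = 31
node_count(4) = 2^5 - 1 = 31


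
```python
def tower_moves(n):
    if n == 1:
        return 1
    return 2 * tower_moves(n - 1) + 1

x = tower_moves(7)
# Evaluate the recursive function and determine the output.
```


tower_moves(7)
= 2 * tower_moves(6) + 1
= 2 * (2 * tower_moves(5) + 1) + 1
= 2 * (2 * (2 * tower_moves(4) + 1) + 1) + 1
= 2 * (2 * (2 * (2 * tower_moves(3) + 1) + 1) + 1) + 1
= 2 * (2 * (2 * (2 * (2 * tower_moves(2) + 1) + 1) + 1) + 1) + 1
= 2 * (2 * (2 * (2 * (2 * (2 * tower_moves(1) + 1) + 1) + 1) + 1) + 1) + 1
Now compute bottom-up:
tower_moves(1) = 1
tower_moves(2) = 2 * 1 + 1 = 3
tower_moves(3) = 2 * 3 + 1 = 7
tower_moves(4) = 2 * 7 + 1 = 15
tower_moves(5) = 2 * 15 + 1 = 31
tower_moves(6) = 2 * 31 + 1 = 63
tower_moves(7) = 2 * 63 + 1 = 127
= 127


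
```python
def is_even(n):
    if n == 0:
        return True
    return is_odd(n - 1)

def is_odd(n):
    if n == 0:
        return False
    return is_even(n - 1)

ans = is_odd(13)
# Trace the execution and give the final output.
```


is_odd(13)
= is_even(12)
= is_odd(11)
= is_even(10)
= is_odd(9)
= is_even(8)
= is_odd(7)
= is_even(6)
= is_odd(5)
= is_even(4)
= is_odd(3)
= is_even(2)
= is_odd(1)
= is_even(0)
n == 0: return True
= True


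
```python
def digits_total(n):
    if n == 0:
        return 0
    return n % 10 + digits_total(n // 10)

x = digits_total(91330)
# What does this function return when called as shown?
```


digits_total(91330)
= 0 + digits_total(9133)
= 0 + 3 + digits_total(913)
= 0 + 3 + 3 + digits_total(91)
= 0 + 3 + 3 + 1 + digits_total(9)
= 0 + 3 + 3 + 1 + 9 + digits_total(0)
= 0 + 3 + 3 + 1 + 9 + 0
= 16


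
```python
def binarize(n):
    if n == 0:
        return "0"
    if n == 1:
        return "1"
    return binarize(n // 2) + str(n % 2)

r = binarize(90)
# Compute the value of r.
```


binarize(90)
= binarize(45) + "0"
= binarize(22) + "1" + "0"
= binarize(11) + "0" + "1" + "0"
= binarize(5) + "1" + "0" + "1" + "0"
= binarize(2) + "1" + "1" + "0" + "1" + "0"
= binarize(1) + "0" + "1" + "1" + "0" + "1" + "0"
= "1" + "0" + "1" + "1" + "0" + "1" + "0"
= "1011010"
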